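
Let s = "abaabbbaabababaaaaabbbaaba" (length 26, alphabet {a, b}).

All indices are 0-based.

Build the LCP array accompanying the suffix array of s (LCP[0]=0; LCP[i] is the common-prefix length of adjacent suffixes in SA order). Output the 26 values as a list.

[0, 1, 4, 3, 2, 4, 3, 9, 1, 3, 4, 3, 5, 2, 8, 0, 2, 3, 5, 4, 2, 4, 1, 6, 2, 7]

rank | idx | suffix
   0 |  25 | a
   1 |  14 | aaaaabbbaaba
   2 |  15 | aaaabbbaaba
   3 |  16 | aaabbbaaba
   4 |  22 | aaba
   5 |   7 | aabababaaaaabbbaaba
   6 |  17 | aabbbaaba
   7 |   2 | aabbbaabababaaaaabbbaaba
   8 |  23 | aba
   9 |  12 | abaaaaabbbaaba
  10 |   0 | abaabbbaabababaaaaabbbaaba
  11 |  10 | ababaaaaabbbaaba
  12 |   8 | abababaaaaabbbaaba
  13 |  18 | abbbaaba
  14 |   3 | abbbaabababaaaaabbbaaba
  15 |  24 | ba
  16 |  13 | baaaaabbbaaba
  17 |  21 | baaba
  18 |   6 | baabababaaaaabbbaaba
  19 |   1 | baabbbaabababaaaaabbbaaba
  20 |  11 | babaaaaabbbaaba
  21 |   9 | bababaaaaabbbaaba
  22 |  20 | bbaaba
  23 |   5 | bbaabababaaaaabbbaaba
  24 |  19 | bbbaaba
  25 |   4 | bbbaabababaaaaabbbaaba

SA = [25, 14, 15, 16, 22, 7, 17, 2, 23, 12, 0, 10, 8, 18, 3, 24, 13, 21, 6, 1, 11, 9, 20, 5, 19, 4]
[i] adj suffixes → lcp
  [1] 25/14 → 1 ('a')
  [2] 14/15 → 4 ('aaaa')
  [3] 15/16 → 3 ('aaa')
  [4] 16/22 → 2 ('aa')
  [5] 22/7 → 4 ('aaba')
  [6] 7/17 → 3 ('aab')
  [7] 17/2 → 9 ('aabbbaaba')
  [8] 2/23 → 1 ('a')
  [9] 23/12 → 3 ('aba')
  [10] 12/0 → 4 ('abaa')
  [11] 0/10 → 3 ('aba')
  [12] 10/8 → 5 ('ababa')
  [13] 8/18 → 2 ('ab')
  [14] 18/3 → 8 ('abbbaaba')
  [15] 3/24 → 0 ('')
  [16] 24/13 → 2 ('ba')
  [17] 13/21 → 3 ('baa')
  [18] 21/6 → 5 ('baaba')
  [19] 6/1 → 4 ('baab')
  [20] 1/11 → 2 ('ba')
  [21] 11/9 → 4 ('baba')
  [22] 9/20 → 1 ('b')
  [23] 20/5 → 6 ('bbaaba')
  [24] 5/19 → 2 ('bb')
  [25] 19/4 → 7 ('bbbaaba')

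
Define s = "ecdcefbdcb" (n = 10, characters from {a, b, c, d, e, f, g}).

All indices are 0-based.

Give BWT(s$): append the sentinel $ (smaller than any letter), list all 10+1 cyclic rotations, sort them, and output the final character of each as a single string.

rank  rotation     last
    0  $ecdcefbdcb  b
    1  b$ecdcefbdc  c
    2  bdcb$ecdcef  f
    3  cb$ecdcefbd  d
    4  cdcefbdcb$e  e
    5  cefbdcb$ecd  d
    6  dcb$ecdcefb  b
    7  dcefbdcb$ec  c
    8  ecdcefbdcb$  $
    9  efbdcb$ecdc  c
   10  fbdcb$ecdce  e

bcfdedbc$ce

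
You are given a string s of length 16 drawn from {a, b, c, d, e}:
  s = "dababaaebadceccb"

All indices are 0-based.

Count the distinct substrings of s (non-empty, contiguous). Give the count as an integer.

rank→(start, suffix):
  0 → (5, 'aaebadceccb')
  1 → (3, 'abaaebadceccb')
  2 → (1, 'ababaaebadceccb')
  3 → (9, 'adceccb')
  4 → (6, 'aebadceccb')
  5 → (15, 'b')
  6 → (4, 'baaebadceccb')
  7 → (2, 'babaaebadceccb')
  8 → (8, 'badceccb')
  9 → (14, 'cb')
  10 → (13, 'ccb')
  11 → (11, 'ceccb')
  12 → (0, 'dababaaebadceccb')
  13 → (10, 'dceccb')
  14 → (7, 'ebadceccb')
  15 → (12, 'eccb')

SA = [5, 3, 1, 9, 6, 15, 4, 2, 8, 14, 13, 11, 0, 10, 7, 12]
[i] adj suffixes → lcp
  [1] 5/3 → 1 ('a')
  [2] 3/1 → 3 ('aba')
  [3] 1/9 → 1 ('a')
  [4] 9/6 → 1 ('a')
  [5] 6/15 → 0 ('')
  [6] 15/4 → 1 ('b')
  [7] 4/2 → 2 ('ba')
  [8] 2/8 → 2 ('ba')
  [9] 8/14 → 0 ('')
  [10] 14/13 → 1 ('c')
  [11] 13/11 → 1 ('c')
  [12] 11/0 → 0 ('')
  [13] 0/10 → 1 ('d')
  [14] 10/7 → 0 ('')
  [15] 7/12 → 1 ('e')

n(n+1)/2 = 16·17/2 = 136
Σ LCP = 0 + 1 + 3 + 1 + 1 + 0 + 1 + 2 + 2 + 0 + 1 + 1 + 0 + 1 + 0 + 1 = 15
distinct = 136 − 15 = 121

121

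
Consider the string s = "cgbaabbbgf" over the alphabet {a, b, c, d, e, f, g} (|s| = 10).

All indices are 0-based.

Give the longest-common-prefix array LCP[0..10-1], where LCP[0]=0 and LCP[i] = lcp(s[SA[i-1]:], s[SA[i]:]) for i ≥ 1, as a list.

rank→(start, suffix):
  0 → (3, 'aabbbgf')
  1 → (4, 'abbbgf')
  2 → (2, 'baabbbgf')
  3 → (5, 'bbbgf')
  4 → (6, 'bbgf')
  5 → (7, 'bgf')
  6 → (0, 'cgbaabbbgf')
  7 → (9, 'f')
  8 → (1, 'gbaabbbgf')
  9 → (8, 'gf')

SA = [3, 4, 2, 5, 6, 7, 0, 9, 1, 8]
i: (SA[i-1],SA[i]) lcp shared
  1: (3,4) 1 'a'
  2: (4,2) 0 ''
  3: (2,5) 1 'b'
  4: (5,6) 2 'bb'
  5: (6,7) 1 'b'
  6: (7,0) 0 ''
  7: (0,9) 0 ''
  8: (9,1) 0 ''
  9: (1,8) 1 'g'

[0, 1, 0, 1, 2, 1, 0, 0, 0, 1]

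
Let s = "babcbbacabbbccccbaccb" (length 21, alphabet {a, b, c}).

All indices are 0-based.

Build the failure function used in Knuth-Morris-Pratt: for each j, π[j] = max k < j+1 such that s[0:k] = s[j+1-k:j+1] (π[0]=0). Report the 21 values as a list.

[0, 0, 1, 0, 1, 1, 2, 0, 0, 1, 1, 1, 0, 0, 0, 0, 1, 2, 0, 0, 1]

π[0] = 0
j=1 s[j]='a': π[1]=0 (border '')
j=2 s[j]='b': π[2]=1 (border 'b')
j=3 s[j]='c': k: 1→0; π[3]=0 (border '')
j=4 s[j]='b': π[4]=1 (border 'b')
j=5 s[j]='b': k: 1→0; π[5]=1 (border 'b')
j=6 s[j]='a': π[6]=2 (border 'ba')
j=7 s[j]='c': k: 2→0; π[7]=0 (border '')
j=8 s[j]='a': π[8]=0 (border '')
j=9 s[j]='b': π[9]=1 (border 'b')
j=10 s[j]='b': k: 1→0; π[10]=1 (border 'b')
j=11 s[j]='b': k: 1→0; π[11]=1 (border 'b')
j=12 s[j]='c': k: 1→0; π[12]=0 (border '')
j=13 s[j]='c': π[13]=0 (border '')
j=14 s[j]='c': π[14]=0 (border '')
j=15 s[j]='c': π[15]=0 (border '')
j=16 s[j]='b': π[16]=1 (border 'b')
j=17 s[j]='a': π[17]=2 (border 'ba')
j=18 s[j]='c': k: 2→0; π[18]=0 (border '')
j=19 s[j]='c': π[19]=0 (border '')
j=20 s[j]='b': π[20]=1 (border 'b')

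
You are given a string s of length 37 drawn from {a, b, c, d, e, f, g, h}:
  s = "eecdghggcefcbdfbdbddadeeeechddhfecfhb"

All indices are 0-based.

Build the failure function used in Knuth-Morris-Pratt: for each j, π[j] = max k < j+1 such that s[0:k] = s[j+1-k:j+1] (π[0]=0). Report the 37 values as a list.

[0, 1, 0, 0, 0, 0, 0, 0, 0, 1, 0, 0, 0, 0, 0, 0, 0, 0, 0, 0, 0, 0, 1, 2, 2, 2, 3, 0, 0, 0, 0, 0, 1, 0, 0, 0, 0]

π[0] = 0
j=1 s[j]='e': π[1]=1 (border 'e')
j=2 s[j]='c': k: 1→0; π[2]=0 (border '')
j=3 s[j]='d': π[3]=0 (border '')
j=4 s[j]='g': π[4]=0 (border '')
j=5 s[j]='h': π[5]=0 (border '')
j=6 s[j]='g': π[6]=0 (border '')
j=7 s[j]='g': π[7]=0 (border '')
j=8 s[j]='c': π[8]=0 (border '')
j=9 s[j]='e': π[9]=1 (border 'e')
j=10 s[j]='f': k: 1→0; π[10]=0 (border '')
j=11 s[j]='c': π[11]=0 (border '')
j=12 s[j]='b': π[12]=0 (border '')
j=13 s[j]='d': π[13]=0 (border '')
j=14 s[j]='f': π[14]=0 (border '')
j=15 s[j]='b': π[15]=0 (border '')
j=16 s[j]='d': π[16]=0 (border '')
j=17 s[j]='b': π[17]=0 (border '')
j=18 s[j]='d': π[18]=0 (border '')
j=19 s[j]='d': π[19]=0 (border '')
j=20 s[j]='a': π[20]=0 (border '')
j=21 s[j]='d': π[21]=0 (border '')
j=22 s[j]='e': π[22]=1 (border 'e')
j=23 s[j]='e': π[23]=2 (border 'ee')
j=24 s[j]='e': k: 2→1; π[24]=2 (border 'ee')
j=25 s[j]='e': k: 2→1; π[25]=2 (border 'ee')
j=26 s[j]='c': π[26]=3 (border 'eec')
j=27 s[j]='h': k: 3→0; π[27]=0 (border '')
j=28 s[j]='d': π[28]=0 (border '')
j=29 s[j]='d': π[29]=0 (border '')
j=30 s[j]='h': π[30]=0 (border '')
j=31 s[j]='f': π[31]=0 (border '')
j=32 s[j]='e': π[32]=1 (border 'e')
j=33 s[j]='c': k: 1→0; π[33]=0 (border '')
j=34 s[j]='f': π[34]=0 (border '')
j=35 s[j]='h': π[35]=0 (border '')
j=36 s[j]='b': π[36]=0 (border '')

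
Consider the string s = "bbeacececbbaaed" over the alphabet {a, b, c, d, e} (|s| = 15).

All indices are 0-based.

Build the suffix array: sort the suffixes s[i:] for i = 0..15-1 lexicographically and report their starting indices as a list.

[11, 3, 12, 10, 9, 0, 1, 8, 6, 4, 14, 2, 7, 5, 13]

sorted suffixes:
  #0 SA[0]=11  'aaed'
  #1 SA[1]=3  'acececbbaaed'
  #2 SA[2]=12  'aed'
  #3 SA[3]=10  'baaed'
  #4 SA[4]=9  'bbaaed'
  #5 SA[5]=0  'bbeacececbbaaed'
  #6 SA[6]=1  'beacececbbaaed'
  #7 SA[7]=8  'cbbaaed'
  #8 SA[8]=6  'cecbbaaed'
  #9 SA[9]=4  'cececbbaaed'
  #10 SA[10]=14  'd'
  #11 SA[11]=2  'eacececbbaaed'
  #12 SA[12]=7  'ecbbaaed'
  #13 SA[13]=5  'ececbbaaed'
  #14 SA[14]=13  'ed'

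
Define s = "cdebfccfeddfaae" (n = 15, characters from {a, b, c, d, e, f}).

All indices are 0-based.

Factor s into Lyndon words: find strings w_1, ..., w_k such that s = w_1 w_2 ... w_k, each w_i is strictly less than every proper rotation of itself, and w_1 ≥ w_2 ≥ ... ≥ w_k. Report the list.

["cde", "bfccfeddf", "aae"]

emit factor 1: 'cde' (i=0, period=3)
emit factor 2: 'bfccfeddf' (i=3, period=9)
emit factor 3: 'aae' (i=12, period=3)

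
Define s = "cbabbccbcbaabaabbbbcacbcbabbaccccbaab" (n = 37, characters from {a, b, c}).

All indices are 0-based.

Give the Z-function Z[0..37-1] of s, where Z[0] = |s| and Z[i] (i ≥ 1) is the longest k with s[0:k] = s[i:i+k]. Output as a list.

Z[0]=37
i=1: outside box; Z[1]=0
i=2: outside box; Z[2]=0
i=3: outside box; Z[3]=0
i=4: outside box; Z[4]=0
i=5: outside box; Z[5]=1 grow→box=[5,6)
i=6: outside box; Z[6]=2 grow→box=[6,8)
i=7: min(r-i=1, Z[1]=0)=0; Z[7]=0
i=8: outside box; Z[8]=3 grow→box=[8,11)
i=9: min(r-i=2, Z[1]=0)=0; Z[9]=0
i=10: min(r-i=1, Z[2]=0)=0; Z[10]=0
i=11: outside box; Z[11]=0
i=12: outside box; Z[12]=0
i=13: outside box; Z[13]=0
i=14: outside box; Z[14]=0
i=15: outside box; Z[15]=0
i=16: outside box; Z[16]=0
i=17: outside box; Z[17]=0
i=18: outside box; Z[18]=0
i=19: outside box; Z[19]=1 grow→box=[19,20)
i=20: outside box; Z[20]=0
i=21: outside box; Z[21]=2 grow→box=[21,23)
i=22: min(r-i=1, Z[1]=0)=0; Z[22]=0
i=23: outside box; Z[23]=5 grow→box=[23,28)
i=24: min(r-i=4, Z[1]=0)=0; Z[24]=0
i=25: min(r-i=3, Z[2]=0)=0; Z[25]=0
i=26: min(r-i=2, Z[3]=0)=0; Z[26]=0
i=27: min(r-i=1, Z[4]=0)=0; Z[27]=0
i=28: outside box; Z[28]=0
i=29: outside box; Z[29]=1 grow→box=[29,30)
i=30: outside box; Z[30]=1 grow→box=[30,31)
i=31: outside box; Z[31]=1 grow→box=[31,32)
i=32: outside box; Z[32]=3 grow→box=[32,35)
i=33: min(r-i=2, Z[1]=0)=0; Z[33]=0
i=34: min(r-i=1, Z[2]=0)=0; Z[34]=0
i=35: outside box; Z[35]=0
i=36: outside box; Z[36]=0

[37, 0, 0, 0, 0, 1, 2, 0, 3, 0, 0, 0, 0, 0, 0, 0, 0, 0, 0, 1, 0, 2, 0, 5, 0, 0, 0, 0, 0, 1, 1, 1, 3, 0, 0, 0, 0]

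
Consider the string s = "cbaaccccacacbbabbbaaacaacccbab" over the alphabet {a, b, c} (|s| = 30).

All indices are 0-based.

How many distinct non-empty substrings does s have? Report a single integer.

403

rank | idx | suffix
   0 |  18 | aaacaacccbab
   1 |  19 | aacaacccbab
   2 |  22 | aacccbab
   3 |   2 | aaccccacacbbabbbaaacaacccbab
   4 |  28 | ab
   5 |  14 | abbbaaacaacccbab
   6 |  20 | acaacccbab
   7 |   8 | acacbbabbbaaacaacccbab
   8 |  10 | acbbabbbaaacaacccbab
   9 |  23 | acccbab
  10 |   3 | accccacacbbabbbaaacaacccbab
  11 |  29 | b
  12 |  17 | baaacaacccbab
  13 |   1 | baaccccacacbbabbbaaacaacccbab
  14 |  27 | bab
  15 |  13 | babbbaaacaacccbab
  16 |  16 | bbaaacaacccbab
  17 |  12 | bbabbbaaacaacccbab
  18 |  15 | bbbaaacaacccbab
  19 |  21 | caacccbab
  20 |   7 | cacacbbabbbaaacaacccbab
  21 |   9 | cacbbabbbaaacaacccbab
  22 |   0 | cbaaccccacacbbabbbaaacaacccbab
  23 |  26 | cbab
  24 |  11 | cbbabbbaaacaacccbab
  25 |   6 | ccacacbbabbbaaacaacccbab
  26 |  25 | ccbab
  27 |   5 | cccacacbbabbbaaacaacccbab
  28 |  24 | cccbab
  29 |   4 | ccccacacbbabbbaaacaacccbab

SA = [18, 19, 22, 2, 28, 14, 20, 8, 10, 23, 3, 29, 17, 1, 27, 13, 16, 12, 15, 21, 7, 9, 0, 26, 11, 6, 25, 5, 24, 4]
i: (SA[i-1],SA[i]) lcp shared
  1: (18,19) 2 'aa'
  2: (19,22) 3 'aac'
  3: (22,2) 5 'aaccc'
  4: (2,28) 1 'a'
  5: (28,14) 2 'ab'
  6: (14,20) 1 'a'
  7: (20,8) 3 'aca'
  8: (8,10) 2 'ac'
  9: (10,23) 2 'ac'
  10: (23,3) 4 'accc'
  11: (3,29) 0 ''
  12: (29,17) 1 'b'
  13: (17,1) 3 'baa'
  14: (1,27) 2 'ba'
  15: (27,13) 3 'bab'
  16: (13,16) 1 'b'
  17: (16,12) 3 'bba'
  18: (12,15) 2 'bb'
  19: (15,21) 0 ''
  20: (21,7) 2 'ca'
  21: (7,9) 3 'cac'
  22: (9,0) 1 'c'
  23: (0,26) 3 'cba'
  24: (26,11) 2 'cb'
  25: (11,6) 1 'c'
  26: (6,25) 2 'cc'
  27: (25,5) 2 'cc'
  28: (5,24) 3 'ccc'
  29: (24,4) 3 'ccc'

n(n+1)/2 = 30·31/2 = 465
Σ LCP = 0 + 2 + 3 + 5 + 1 + 2 + 1 + 3 + 2 + 2 + 4 + 0 + 1 + 3 + 2 + 3 + 1 + 3 + 2 + 0 + 2 + 3 + 1 + 3 + 2 + 1 + 2 + 2 + 3 + 3 = 62
distinct = 465 − 62 = 403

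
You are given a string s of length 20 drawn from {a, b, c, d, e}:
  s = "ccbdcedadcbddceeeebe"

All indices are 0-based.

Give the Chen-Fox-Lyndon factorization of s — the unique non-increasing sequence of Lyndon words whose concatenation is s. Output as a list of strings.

emit factor 1: 'c' (i=0, period=1)
emit factor 2: 'c' (i=1, period=1)
emit factor 3: 'bdced' (i=2, period=5)
emit factor 4: 'adcbddceeeebe' (i=7, period=13)

["c", "c", "bdced", "adcbddceeeebe"]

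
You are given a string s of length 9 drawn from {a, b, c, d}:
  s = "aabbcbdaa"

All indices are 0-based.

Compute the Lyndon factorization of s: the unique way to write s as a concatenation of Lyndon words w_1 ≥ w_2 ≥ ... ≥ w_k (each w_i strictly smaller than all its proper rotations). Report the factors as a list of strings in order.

emit factor 1: 'aabbcbd' (i=0, period=7)
emit factor 2: 'a' (i=7, period=1)
emit factor 3: 'a' (i=8, period=1)

["aabbcbd", "a", "a"]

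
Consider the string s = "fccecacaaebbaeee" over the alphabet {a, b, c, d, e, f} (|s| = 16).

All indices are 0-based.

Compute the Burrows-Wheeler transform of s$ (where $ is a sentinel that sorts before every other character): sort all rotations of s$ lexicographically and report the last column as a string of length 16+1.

rank  rotation           last
    0  $fccecacaaebbaeee  e
    1  aaebbaeee$fccecac  c
    2  acaaebbaeee$fccec  c
    3  aebbaeee$fccecaca  a
    4  aeee$fccecacaaebb  b
    5  baeee$fccecacaaeb  b
    6  bbaeee$fccecacaae  e
    7  caaebbaeee$fcceca  a
    8  cacaaebbaeee$fcce  e
    9  ccecacaaebbaeee$f  f
   10  cecacaaebbaeee$fc  c
   11  e$fccecacaaebbaee  e
   12  ebbaeee$fccecacaa  a
   13  ecacaaebbaeee$fcc  c
   14  ee$fccecacaaebbae  e
   15  eee$fccecacaaebba  a
   16  fccecacaaebbaeee$  $

eccabbeaefceacea$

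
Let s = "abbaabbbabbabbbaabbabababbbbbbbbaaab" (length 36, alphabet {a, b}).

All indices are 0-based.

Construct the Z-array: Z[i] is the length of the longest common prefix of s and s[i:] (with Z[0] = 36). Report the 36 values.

[36, 0, 0, 1, 3, 0, 0, 0, 4, 0, 0, 3, 0, 0, 0, 1, 4, 0, 0, 2, 0, 2, 0, 3, 0, 0, 0, 0, 0, 0, 0, 0, 1, 1, 2, 0]

Z[0]=36
i=1: i≥r, start 0; Z[1]=0
i=2: i≥r, start 0; Z[2]=0
i=3: i≥r, start 0; Z[3]=1 extend→box=[3,4)
i=4: i≥r, start 0; Z[4]=3 extend→box=[4,7)
i=5: min(r-i=2, Z[1]=0)=0; Z[5]=0
i=6: min(r-i=1, Z[2]=0)=0; Z[6]=0
i=7: i≥r, start 0; Z[7]=0
i=8: i≥r, start 0; Z[8]=4 extend→box=[8,12)
i=9: min(r-i=3, Z[1]=0)=0; Z[9]=0
i=10: min(r-i=2, Z[2]=0)=0; Z[10]=0
i=11: min(r-i=1, Z[3]=1)=1; Z[11]=3 extend→box=[11,14)
i=12: min(r-i=2, Z[1]=0)=0; Z[12]=0
i=13: min(r-i=1, Z[2]=0)=0; Z[13]=0
i=14: i≥r, start 0; Z[14]=0
i=15: i≥r, start 0; Z[15]=1 extend→box=[15,16)
i=16: i≥r, start 0; Z[16]=4 extend→box=[16,20)
i=17: min(r-i=3, Z[1]=0)=0; Z[17]=0
i=18: min(r-i=2, Z[2]=0)=0; Z[18]=0
i=19: min(r-i=1, Z[3]=1)=1; Z[19]=2 extend→box=[19,21)
i=20: min(r-i=1, Z[1]=0)=0; Z[20]=0
i=21: i≥r, start 0; Z[21]=2 extend→box=[21,23)
i=22: min(r-i=1, Z[1]=0)=0; Z[22]=0
i=23: i≥r, start 0; Z[23]=3 extend→box=[23,26)
i=24: min(r-i=2, Z[1]=0)=0; Z[24]=0
i=25: min(r-i=1, Z[2]=0)=0; Z[25]=0
i=26: i≥r, start 0; Z[26]=0
i=27: i≥r, start 0; Z[27]=0
i=28: i≥r, start 0; Z[28]=0
i=29: i≥r, start 0; Z[29]=0
i=30: i≥r, start 0; Z[30]=0
i=31: i≥r, start 0; Z[31]=0
i=32: i≥r, start 0; Z[32]=1 extend→box=[32,33)
i=33: i≥r, start 0; Z[33]=1 extend→box=[33,34)
i=34: i≥r, start 0; Z[34]=2 extend→box=[34,36)
i=35: min(r-i=1, Z[1]=0)=0; Z[35]=0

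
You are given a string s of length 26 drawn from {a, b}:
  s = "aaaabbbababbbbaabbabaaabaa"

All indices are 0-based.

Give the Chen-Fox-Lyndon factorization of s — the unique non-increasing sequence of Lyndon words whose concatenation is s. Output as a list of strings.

["aaaabbbababbbbaabbabaaab", "a", "a"]

emit factor 1: 'aaaabbbababbbbaabbabaaab' (i=0, period=24)
emit factor 2: 'a' (i=24, period=1)
emit factor 3: 'a' (i=25, period=1)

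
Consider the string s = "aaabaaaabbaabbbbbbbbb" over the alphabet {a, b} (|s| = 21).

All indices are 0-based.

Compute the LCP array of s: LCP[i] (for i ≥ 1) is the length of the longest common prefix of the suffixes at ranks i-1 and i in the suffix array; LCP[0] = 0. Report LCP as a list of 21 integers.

sorted suffixes:
  #0 SA[0]=4  'aaaabbaabbbbbbbbb'
  #1 SA[1]=0  'aaabaaaabbaabbbbbbbbb'
  #2 SA[2]=5  'aaabbaabbbbbbbbb'
  #3 SA[3]=1  'aabaaaabbaabbbbbbbbb'
  #4 SA[4]=6  'aabbaabbbbbbbbb'
  #5 SA[5]=10  'aabbbbbbbbb'
  #6 SA[6]=2  'abaaaabbaabbbbbbbbb'
  #7 SA[7]=7  'abbaabbbbbbbbb'
  #8 SA[8]=11  'abbbbbbbbb'
  #9 SA[9]=20  'b'
  #10 SA[10]=3  'baaaabbaabbbbbbbbb'
  #11 SA[11]=9  'baabbbbbbbbb'
  #12 SA[12]=19  'bb'
  #13 SA[13]=8  'bbaabbbbbbbbb'
  #14 SA[14]=18  'bbb'
  #15 SA[15]=17  'bbbb'
  #16 SA[16]=16  'bbbbb'
  #17 SA[17]=15  'bbbbbb'
  #18 SA[18]=14  'bbbbbbb'
  #19 SA[19]=13  'bbbbbbbb'
  #20 SA[20]=12  'bbbbbbbbb'

SA = [4, 0, 5, 1, 6, 10, 2, 7, 11, 20, 3, 9, 19, 8, 18, 17, 16, 15, 14, 13, 12]
i: (SA[i-1],SA[i]) lcp shared
  1: (4,0) 3 'aaa'
  2: (0,5) 4 'aaab'
  3: (5,1) 2 'aa'
  4: (1,6) 3 'aab'
  5: (6,10) 4 'aabb'
  6: (10,2) 1 'a'
  7: (2,7) 2 'ab'
  8: (7,11) 3 'abb'
  9: (11,20) 0 ''
  10: (20,3) 1 'b'
  11: (3,9) 3 'baa'
  12: (9,19) 1 'b'
  13: (19,8) 2 'bb'
  14: (8,18) 2 'bb'
  15: (18,17) 3 'bbb'
  16: (17,16) 4 'bbbb'
  17: (16,15) 5 'bbbbb'
  18: (15,14) 6 'bbbbbb'
  19: (14,13) 7 'bbbbbbb'
  20: (13,12) 8 'bbbbbbbb'

[0, 3, 4, 2, 3, 4, 1, 2, 3, 0, 1, 3, 1, 2, 2, 3, 4, 5, 6, 7, 8]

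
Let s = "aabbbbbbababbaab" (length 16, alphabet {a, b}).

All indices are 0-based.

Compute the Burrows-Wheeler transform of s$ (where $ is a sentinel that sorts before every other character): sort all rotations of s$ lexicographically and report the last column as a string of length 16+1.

bb$abbaabbaabbbba

rank  rotation           last
    0  $aabbbbbbababbaab  b
    1  aab$aabbbbbbababb  b
    2  aabbbbbbababbaab$  $
    3  ab$aabbbbbbababba  a
    4  ababbaab$aabbbbbb  b
    5  abbaab$aabbbbbbab  b
    6  abbbbbbababbaab$a  a
    7  b$aabbbbbbababbaa  a
    8  baab$aabbbbbbabab  b
    9  bababbaab$aabbbbb  b
   10  babbaab$aabbbbbba  a
   11  bbaab$aabbbbbbaba  a
   12  bbababbaab$aabbbb  b
   13  bbbababbaab$aabbb  b
   14  bbbbababbaab$aabb  b
   15  bbbbbababbaab$aab  b
   16  bbbbbbababbaab$aa  a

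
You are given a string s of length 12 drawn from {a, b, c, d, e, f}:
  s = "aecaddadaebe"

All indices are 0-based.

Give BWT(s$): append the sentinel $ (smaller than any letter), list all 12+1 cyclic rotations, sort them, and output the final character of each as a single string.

rank  rotation       last
    0  $aecaddadaebe  e
    1  adaebe$aecadd  d
    2  addadaebe$aec  c
    3  aebe$aecaddad  d
    4  aecaddadaebe$  $
    5  be$aecaddadae  e
    6  caddadaebe$ae  e
    7  dadaebe$aecad  d
    8  daebe$aecadda  a
    9  ddadaebe$aeca  a
   10  e$aecaddadaeb  b
   11  ebe$aecaddada  a
   12  ecaddadaebe$a  a

edcd$eedaabaa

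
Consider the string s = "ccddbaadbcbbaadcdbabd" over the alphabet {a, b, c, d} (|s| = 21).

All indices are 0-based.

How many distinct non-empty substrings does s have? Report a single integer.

sorted suffixes:
  #0 SA[0]=5  'aadbcbbaadcdbabd'
  #1 SA[1]=12  'aadcdbabd'
  #2 SA[2]=18  'abd'
  #3 SA[3]=6  'adbcbbaadcdbabd'
  #4 SA[4]=13  'adcdbabd'
  #5 SA[5]=4  'baadbcbbaadcdbabd'
  #6 SA[6]=11  'baadcdbabd'
  #7 SA[7]=17  'babd'
  #8 SA[8]=10  'bbaadcdbabd'
  #9 SA[9]=8  'bcbbaadcdbabd'
  #10 SA[10]=19  'bd'
  #11 SA[11]=9  'cbbaadcdbabd'
  #12 SA[12]=0  'ccddbaadbcbbaadcdbabd'
  #13 SA[13]=15  'cdbabd'
  #14 SA[14]=1  'cddbaadbcbbaadcdbabd'
  #15 SA[15]=20  'd'
  #16 SA[16]=3  'dbaadbcbbaadcdbabd'
  #17 SA[17]=16  'dbabd'
  #18 SA[18]=7  'dbcbbaadcdbabd'
  #19 SA[19]=14  'dcdbabd'
  #20 SA[20]=2  'ddbaadbcbbaadcdbabd'

SA = [5, 12, 18, 6, 13, 4, 11, 17, 10, 8, 19, 9, 0, 15, 1, 20, 3, 16, 7, 14, 2]
rank  pair      lcp
   1  s[5:],s[12:]  3  'aad'
   2  s[12:],s[18:]  1  'a'
   3  s[18:],s[6:]  1  'a'
   4  s[6:],s[13:]  2  'ad'
   5  s[13:],s[4:]  0  ''
   6  s[4:],s[11:]  4  'baad'
   7  s[11:],s[17:]  2  'ba'
   8  s[17:],s[10:]  1  'b'
   9  s[10:],s[8:]  1  'b'
  10  s[8:],s[19:]  1  'b'
  11  s[19:],s[9:]  0  ''
  12  s[9:],s[0:]  1  'c'
  13  s[0:],s[15:]  1  'c'
  14  s[15:],s[1:]  2  'cd'
  15  s[1:],s[20:]  0  ''
  16  s[20:],s[3:]  1  'd'
  17  s[3:],s[16:]  3  'dba'
  18  s[16:],s[7:]  2  'db'
  19  s[7:],s[14:]  1  'd'
  20  s[14:],s[2:]  1  'd'

n(n+1)/2 = 21·22/2 = 231
Σ LCP = 0 + 3 + 1 + 1 + 2 + 0 + 4 + 2 + 1 + 1 + 1 + 0 + 1 + 1 + 2 + 0 + 1 + 3 + 2 + 1 + 1 = 28
distinct = 231 − 28 = 203

203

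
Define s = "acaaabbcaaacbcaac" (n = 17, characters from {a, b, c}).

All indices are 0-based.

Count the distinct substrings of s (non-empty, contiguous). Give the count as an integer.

123

rank | idx | suffix
   0 |   2 | aaabbcaaacbcaac
   1 |   8 | aaacbcaac
   2 |   3 | aabbcaaacbcaac
   3 |  14 | aac
   4 |   9 | aacbcaac
   5 |   4 | abbcaaacbcaac
   6 |  15 | ac
   7 |   0 | acaaabbcaaacbcaac
   8 |  10 | acbcaac
   9 |   5 | bbcaaacbcaac
  10 |   6 | bcaaacbcaac
  11 |  12 | bcaac
  12 |  16 | c
  13 |   1 | caaabbcaaacbcaac
  14 |   7 | caaacbcaac
  15 |  13 | caac
  16 |  11 | cbcaac

SA = [2, 8, 3, 14, 9, 4, 15, 0, 10, 5, 6, 12, 16, 1, 7, 13, 11]
i: (SA[i-1],SA[i]) lcp shared
  1: (2,8) 3 'aaa'
  2: (8,3) 2 'aa'
  3: (3,14) 2 'aa'
  4: (14,9) 3 'aac'
  5: (9,4) 1 'a'
  6: (4,15) 1 'a'
  7: (15,0) 2 'ac'
  8: (0,10) 2 'ac'
  9: (10,5) 0 ''
  10: (5,6) 1 'b'
  11: (6,12) 4 'bcaa'
  12: (12,16) 0 ''
  13: (16,1) 1 'c'
  14: (1,7) 4 'caaa'
  15: (7,13) 3 'caa'
  16: (13,11) 1 'c'

n(n+1)/2 = 17·18/2 = 153
Σ LCP = 0 + 3 + 2 + 2 + 3 + 1 + 1 + 2 + 2 + 0 + 1 + 4 + 0 + 1 + 4 + 3 + 1 = 30
distinct = 153 − 30 = 123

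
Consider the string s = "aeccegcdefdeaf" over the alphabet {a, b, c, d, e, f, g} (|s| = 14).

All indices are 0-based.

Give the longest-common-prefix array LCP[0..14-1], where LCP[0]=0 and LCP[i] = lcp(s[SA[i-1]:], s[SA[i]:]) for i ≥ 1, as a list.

sorted suffixes:
  #0 SA[0]=0  'aeccegcdefdeaf'
  #1 SA[1]=12  'af'
  #2 SA[2]=2  'ccegcdefdeaf'
  #3 SA[3]=6  'cdefdeaf'
  #4 SA[4]=3  'cegcdefdeaf'
  #5 SA[5]=10  'deaf'
  #6 SA[6]=7  'defdeaf'
  #7 SA[7]=11  'eaf'
  #8 SA[8]=1  'eccegcdefdeaf'
  #9 SA[9]=8  'efdeaf'
  #10 SA[10]=4  'egcdefdeaf'
  #11 SA[11]=13  'f'
  #12 SA[12]=9  'fdeaf'
  #13 SA[13]=5  'gcdefdeaf'

SA = [0, 12, 2, 6, 3, 10, 7, 11, 1, 8, 4, 13, 9, 5]
[i] adj suffixes → lcp
  [1] 0/12 → 1 ('a')
  [2] 12/2 → 0 ('')
  [3] 2/6 → 1 ('c')
  [4] 6/3 → 1 ('c')
  [5] 3/10 → 0 ('')
  [6] 10/7 → 2 ('de')
  [7] 7/11 → 0 ('')
  [8] 11/1 → 1 ('e')
  [9] 1/8 → 1 ('e')
  [10] 8/4 → 1 ('e')
  [11] 4/13 → 0 ('')
  [12] 13/9 → 1 ('f')
  [13] 9/5 → 0 ('')

[0, 1, 0, 1, 1, 0, 2, 0, 1, 1, 1, 0, 1, 0]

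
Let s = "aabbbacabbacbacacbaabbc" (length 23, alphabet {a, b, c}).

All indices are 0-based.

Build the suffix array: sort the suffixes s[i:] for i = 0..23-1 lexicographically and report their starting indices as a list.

[0, 18, 7, 1, 19, 5, 13, 15, 10, 17, 4, 12, 9, 3, 8, 2, 20, 21, 22, 6, 14, 16, 11]

rank→(start, suffix):
  0 → (0, 'aabbbacabbacbacacbaabbc')
  1 → (18, 'aabbc')
  2 → (7, 'abbacbacacbaabbc')
  3 → (1, 'abbbacabbacbacacbaabbc')
  4 → (19, 'abbc')
  5 → (5, 'acabbacbacacbaabbc')
  6 → (13, 'acacbaabbc')
  7 → (15, 'acbaabbc')
  8 → (10, 'acbacacbaabbc')
  9 → (17, 'baabbc')
  10 → (4, 'bacabbacbacacbaabbc')
  11 → (12, 'bacacbaabbc')
  12 → (9, 'bacbacacbaabbc')
  13 → (3, 'bbacabbacbacacbaabbc')
  14 → (8, 'bbacbacacbaabbc')
  15 → (2, 'bbbacabbacbacacbaabbc')
  16 → (20, 'bbc')
  17 → (21, 'bc')
  18 → (22, 'c')
  19 → (6, 'cabbacbacacbaabbc')
  20 → (14, 'cacbaabbc')
  21 → (16, 'cbaabbc')
  22 → (11, 'cbacacbaabbc')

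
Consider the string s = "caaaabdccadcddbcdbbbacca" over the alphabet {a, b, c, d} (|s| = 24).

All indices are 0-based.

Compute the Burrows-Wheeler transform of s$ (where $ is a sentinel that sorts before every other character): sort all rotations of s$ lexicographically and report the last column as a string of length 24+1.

accaaabcbbddac$cadbdcdbac

rank  rotation                   last
    0  $caaaabdccadcddbcdbbbacca  a
    1  a$caaaabdccadcddbcdbbbacc  c
    2  aaaabdccadcddbcdbbbacca$c  c
    3  aaabdccadcddbcdbbbacca$ca  a
    4  aabdccadcddbcdbbbacca$caa  a
    5  abdccadcddbcdbbbacca$caaa  a
    6  acca$caaaabdccadcddbcdbbb  b
    7  adcddbcdbbbacca$caaaabdcc  c
    8  bacca$caaaabdccadcddbcdbb  b
    9  bbacca$caaaabdccadcddbcdb  b
   10  bbbacca$caaaabdccadcddbcd  d
   11  bcdbbbacca$caaaabdccadcdd  d
   12  bdccadcddbcdbbbacca$caaaa  a
   13  ca$caaaabdccadcddbcdbbbac  c
   14  caaaabdccadcddbcdbbbacca$  $
   15  cadcddbcdbbbacca$caaaabdc  c
   16  cca$caaaabdccadcddbcdbbba  a
   17  ccadcddbcdbbbacca$caaaabd  d
   18  cdbbbacca$caaaabdccadcddb  b
   19  cddbcdbbbacca$caaaabdccad  d
   20  dbbbacca$caaaabdccadcddbc  c
   21  dbcdbbbacca$caaaabdccadcd  d
   22  dccadcddbcdbbbacca$caaaab  b
   23  dcddbcdbbbacca$caaaabdcca  a
   24  ddbcdbbbacca$caaaabdccadc  c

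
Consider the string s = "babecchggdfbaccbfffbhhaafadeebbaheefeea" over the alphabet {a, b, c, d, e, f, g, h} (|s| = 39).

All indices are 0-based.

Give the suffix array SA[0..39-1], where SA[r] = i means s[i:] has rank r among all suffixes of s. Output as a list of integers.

[38, 22, 1, 12, 25, 23, 31, 0, 11, 30, 29, 2, 15, 19, 14, 13, 4, 5, 26, 9, 37, 28, 3, 36, 27, 33, 34, 24, 10, 18, 35, 17, 16, 8, 7, 21, 32, 6, 20]

rank→(start, suffix):
  0 → (38, 'a')
  1 → (22, 'aafadeebbaheefeea')
  2 → (1, 'abecchggdfbaccbfffbhhaafadeebbaheefeea')
  3 → (12, 'accbfffbhhaafadeebbaheefeea')
  4 → (25, 'adeebbaheefeea')
  5 → (23, 'afadeebbaheefeea')
  6 → (31, 'aheefeea')
  7 → (0, 'babecchggdfbaccbfffbhhaafadeebbaheefeea')
  8 → (11, 'baccbfffbhhaafadeebbaheefeea')
  9 → (30, 'baheefeea')
  10 → (29, 'bbaheefeea')
  11 → (2, 'becchggdfbaccbfffbhhaafadeebbaheefeea')
  12 → (15, 'bfffbhhaafadeebbaheefeea')
  13 → (19, 'bhhaafadeebbaheefeea')
  14 → (14, 'cbfffbhhaafadeebbaheefeea')
  15 → (13, 'ccbfffbhhaafadeebbaheefeea')
  16 → (4, 'cchggdfbaccbfffbhhaafadeebbaheefeea')
  17 → (5, 'chggdfbaccbfffbhhaafadeebbaheefeea')
  18 → (26, 'deebbaheefeea')
  19 → (9, 'dfbaccbfffbhhaafadeebbaheefeea')
  20 → (37, 'ea')
  21 → (28, 'ebbaheefeea')
  22 → (3, 'ecchggdfbaccbfffbhhaafadeebbaheefeea')
  23 → (36, 'eea')
  24 → (27, 'eebbaheefeea')
  25 → (33, 'eefeea')
  26 → (34, 'efeea')
  27 → (24, 'fadeebbaheefeea')
  28 → (10, 'fbaccbfffbhhaafadeebbaheefeea')
  29 → (18, 'fbhhaafadeebbaheefeea')
  30 → (35, 'feea')
  31 → (17, 'ffbhhaafadeebbaheefeea')
  32 → (16, 'fffbhhaafadeebbaheefeea')
  33 → (8, 'gdfbaccbfffbhhaafadeebbaheefeea')
  34 → (7, 'ggdfbaccbfffbhhaafadeebbaheefeea')
  35 → (21, 'haafadeebbaheefeea')
  36 → (32, 'heefeea')
  37 → (6, 'hggdfbaccbfffbhhaafadeebbaheefeea')
  38 → (20, 'hhaafadeebbaheefeea')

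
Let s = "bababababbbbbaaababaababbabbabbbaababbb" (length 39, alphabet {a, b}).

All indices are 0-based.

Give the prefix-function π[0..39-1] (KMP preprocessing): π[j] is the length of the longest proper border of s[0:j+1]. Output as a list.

π[0] = 0
j=1 s[j]='a': π[1]=0 (border '')
j=2 s[j]='b': π[2]=1 (border 'b')
j=3 s[j]='a': π[3]=2 (border 'ba')
j=4 s[j]='b': π[4]=3 (border 'bab')
j=5 s[j]='a': π[5]=4 (border 'baba')
j=6 s[j]='b': π[6]=5 (border 'babab')
j=7 s[j]='a': π[7]=6 (border 'bababa')
j=8 s[j]='b': π[8]=7 (border 'bababab')
j=9 s[j]='b': k: 7→5→3→1→0; π[9]=1 (border 'b')
j=10 s[j]='b': k: 1→0; π[10]=1 (border 'b')
j=11 s[j]='b': k: 1→0; π[11]=1 (border 'b')
j=12 s[j]='b': k: 1→0; π[12]=1 (border 'b')
j=13 s[j]='a': π[13]=2 (border 'ba')
j=14 s[j]='a': k: 2→0; π[14]=0 (border '')
j=15 s[j]='a': π[15]=0 (border '')
j=16 s[j]='b': π[16]=1 (border 'b')
j=17 s[j]='a': π[17]=2 (border 'ba')
j=18 s[j]='b': π[18]=3 (border 'bab')
j=19 s[j]='a': π[19]=4 (border 'baba')
j=20 s[j]='a': k: 4→2→0; π[20]=0 (border '')
j=21 s[j]='b': π[21]=1 (border 'b')
j=22 s[j]='a': π[22]=2 (border 'ba')
j=23 s[j]='b': π[23]=3 (border 'bab')
j=24 s[j]='b': k: 3→1→0; π[24]=1 (border 'b')
j=25 s[j]='a': π[25]=2 (border 'ba')
j=26 s[j]='b': π[26]=3 (border 'bab')
j=27 s[j]='b': k: 3→1→0; π[27]=1 (border 'b')
j=28 s[j]='a': π[28]=2 (border 'ba')
j=29 s[j]='b': π[29]=3 (border 'bab')
j=30 s[j]='b': k: 3→1→0; π[30]=1 (border 'b')
j=31 s[j]='b': k: 1→0; π[31]=1 (border 'b')
j=32 s[j]='a': π[32]=2 (border 'ba')
j=33 s[j]='a': k: 2→0; π[33]=0 (border '')
j=34 s[j]='b': π[34]=1 (border 'b')
j=35 s[j]='a': π[35]=2 (border 'ba')
j=36 s[j]='b': π[36]=3 (border 'bab')
j=37 s[j]='b': k: 3→1→0; π[37]=1 (border 'b')
j=38 s[j]='b': k: 1→0; π[38]=1 (border 'b')

[0, 0, 1, 2, 3, 4, 5, 6, 7, 1, 1, 1, 1, 2, 0, 0, 1, 2, 3, 4, 0, 1, 2, 3, 1, 2, 3, 1, 2, 3, 1, 1, 2, 0, 1, 2, 3, 1, 1]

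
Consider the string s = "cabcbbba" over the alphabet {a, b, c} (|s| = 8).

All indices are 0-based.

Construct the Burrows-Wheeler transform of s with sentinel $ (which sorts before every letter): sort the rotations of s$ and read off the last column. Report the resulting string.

rank  rotation   last
    0  $cabcbbba  a
    1  a$cabcbbb  b
    2  abcbbba$c  c
    3  ba$cabcbb  b
    4  bba$cabcb  b
    5  bbba$cabc  c
    6  bcbbba$ca  a
    7  cabcbbba$  $
    8  cbbba$cab  b

abcbbca$b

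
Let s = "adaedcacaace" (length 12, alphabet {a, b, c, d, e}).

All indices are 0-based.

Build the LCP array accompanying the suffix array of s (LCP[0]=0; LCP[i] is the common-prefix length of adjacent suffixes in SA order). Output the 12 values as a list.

rank→(start, suffix):
  0 → (8, 'aace')
  1 → (6, 'acaace')
  2 → (9, 'ace')
  3 → (0, 'adaedcacaace')
  4 → (2, 'aedcacaace')
  5 → (7, 'caace')
  6 → (5, 'cacaace')
  7 → (10, 'ce')
  8 → (1, 'daedcacaace')
  9 → (4, 'dcacaace')
  10 → (11, 'e')
  11 → (3, 'edcacaace')

SA = [8, 6, 9, 0, 2, 7, 5, 10, 1, 4, 11, 3]
rank  pair      lcp
   1  s[8:],s[6:]  1  'a'
   2  s[6:],s[9:]  2  'ac'
   3  s[9:],s[0:]  1  'a'
   4  s[0:],s[2:]  1  'a'
   5  s[2:],s[7:]  0  ''
   6  s[7:],s[5:]  2  'ca'
   7  s[5:],s[10:]  1  'c'
   8  s[10:],s[1:]  0  ''
   9  s[1:],s[4:]  1  'd'
  10  s[4:],s[11:]  0  ''
  11  s[11:],s[3:]  1  'e'

[0, 1, 2, 1, 1, 0, 2, 1, 0, 1, 0, 1]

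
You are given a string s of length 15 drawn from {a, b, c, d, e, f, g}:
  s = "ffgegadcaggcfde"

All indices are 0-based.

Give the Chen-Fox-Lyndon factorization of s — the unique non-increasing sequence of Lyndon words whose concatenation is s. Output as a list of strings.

["ffg", "eg", "adcaggcfde"]

emit factor 1: 'ffg' (i=0, period=3)
emit factor 2: 'eg' (i=3, period=2)
emit factor 3: 'adcaggcfde' (i=5, period=10)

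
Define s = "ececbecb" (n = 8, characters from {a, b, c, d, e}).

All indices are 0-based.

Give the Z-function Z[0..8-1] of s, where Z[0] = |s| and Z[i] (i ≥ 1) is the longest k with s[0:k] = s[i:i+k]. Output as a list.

Z[0]=8
i=1: i≥r, start 0; Z[1]=0
i=2: i≥r, start 0; Z[2]=2 grow→box=[2,4)
i=3: min(r-i=1, Z[1]=0)=0; Z[3]=0
i=4: i≥r, start 0; Z[4]=0
i=5: i≥r, start 0; Z[5]=2 grow→box=[5,7)
i=6: min(r-i=1, Z[1]=0)=0; Z[6]=0
i=7: i≥r, start 0; Z[7]=0

[8, 0, 2, 0, 0, 2, 0, 0]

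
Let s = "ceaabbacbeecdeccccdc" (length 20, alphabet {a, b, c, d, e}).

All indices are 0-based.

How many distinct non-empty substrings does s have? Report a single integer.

rank | idx | suffix
   0 |   2 | aabbacbeecdeccccdc
   1 |   3 | abbacbeecdeccccdc
   2 |   6 | acbeecdeccccdc
   3 |   5 | bacbeecdeccccdc
   4 |   4 | bbacbeecdeccccdc
   5 |   8 | beecdeccccdc
   6 |  19 | c
   7 |   7 | cbeecdeccccdc
   8 |  14 | ccccdc
   9 |  15 | cccdc
  10 |  16 | ccdc
  11 |  17 | cdc
  12 |  11 | cdeccccdc
  13 |   0 | ceaabbacbeecdeccccdc
  14 |  18 | dc
  15 |  12 | deccccdc
  16 |   1 | eaabbacbeecdeccccdc
  17 |  13 | eccccdc
  18 |  10 | ecdeccccdc
  19 |   9 | eecdeccccdc

SA = [2, 3, 6, 5, 4, 8, 19, 7, 14, 15, 16, 17, 11, 0, 18, 12, 1, 13, 10, 9]
i: (SA[i-1],SA[i]) lcp shared
  1: (2,3) 1 'a'
  2: (3,6) 1 'a'
  3: (6,5) 0 ''
  4: (5,4) 1 'b'
  5: (4,8) 1 'b'
  6: (8,19) 0 ''
  7: (19,7) 1 'c'
  8: (7,14) 1 'c'
  9: (14,15) 3 'ccc'
  10: (15,16) 2 'cc'
  11: (16,17) 1 'c'
  12: (17,11) 2 'cd'
  13: (11,0) 1 'c'
  14: (0,18) 0 ''
  15: (18,12) 1 'd'
  16: (12,1) 0 ''
  17: (1,13) 1 'e'
  18: (13,10) 2 'ec'
  19: (10,9) 1 'e'

n(n+1)/2 = 20·21/2 = 210
Σ LCP = 0 + 1 + 1 + 0 + 1 + 1 + 0 + 1 + 1 + 3 + 2 + 1 + 2 + 1 + 0 + 1 + 0 + 1 + 2 + 1 = 20
distinct = 210 − 20 = 190

190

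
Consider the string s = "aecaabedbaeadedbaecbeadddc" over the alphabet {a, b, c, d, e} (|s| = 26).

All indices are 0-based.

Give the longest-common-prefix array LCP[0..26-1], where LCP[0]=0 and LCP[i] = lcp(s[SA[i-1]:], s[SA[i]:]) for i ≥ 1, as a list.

[0, 1, 1, 2, 1, 2, 3, 0, 3, 1, 2, 0, 1, 1, 0, 4, 1, 1, 2, 1, 0, 3, 1, 2, 1, 5]

sorted suffixes:
  #0 SA[0]=3  'aabedbaeadedbaecbeadddc'
  #1 SA[1]=4  'abedbaeadedbaecbeadddc'
  #2 SA[2]=21  'adddc'
  #3 SA[3]=11  'adedbaecbeadddc'
  #4 SA[4]=9  'aeadedbaecbeadddc'
  #5 SA[5]=0  'aecaabedbaeadedbaecbeadddc'
  #6 SA[6]=16  'aecbeadddc'
  #7 SA[7]=8  'baeadedbaecbeadddc'
  #8 SA[8]=15  'baecbeadddc'
  #9 SA[9]=19  'beadddc'
  #10 SA[10]=5  'bedbaeadedbaecbeadddc'
  #11 SA[11]=25  'c'
  #12 SA[12]=2  'caabedbaeadedbaecbeadddc'
  #13 SA[13]=18  'cbeadddc'
  #14 SA[14]=7  'dbaeadedbaecbeadddc'
  #15 SA[15]=14  'dbaecbeadddc'
  #16 SA[16]=24  'dc'
  #17 SA[17]=23  'ddc'
  #18 SA[18]=22  'dddc'
  #19 SA[19]=12  'dedbaecbeadddc'
  #20 SA[20]=20  'eadddc'
  #21 SA[21]=10  'eadedbaecbeadddc'
  #22 SA[22]=1  'ecaabedbaeadedbaecbeadddc'
  #23 SA[23]=17  'ecbeadddc'
  #24 SA[24]=6  'edbaeadedbaecbeadddc'
  #25 SA[25]=13  'edbaecbeadddc'

SA = [3, 4, 21, 11, 9, 0, 16, 8, 15, 19, 5, 25, 2, 18, 7, 14, 24, 23, 22, 12, 20, 10, 1, 17, 6, 13]
[i] adj suffixes → lcp
  [1] 3/4 → 1 ('a')
  [2] 4/21 → 1 ('a')
  [3] 21/11 → 2 ('ad')
  [4] 11/9 → 1 ('a')
  [5] 9/0 → 2 ('ae')
  [6] 0/16 → 3 ('aec')
  [7] 16/8 → 0 ('')
  [8] 8/15 → 3 ('bae')
  [9] 15/19 → 1 ('b')
  [10] 19/5 → 2 ('be')
  [11] 5/25 → 0 ('')
  [12] 25/2 → 1 ('c')
  [13] 2/18 → 1 ('c')
  [14] 18/7 → 0 ('')
  [15] 7/14 → 4 ('dbae')
  [16] 14/24 → 1 ('d')
  [17] 24/23 → 1 ('d')
  [18] 23/22 → 2 ('dd')
  [19] 22/12 → 1 ('d')
  [20] 12/20 → 0 ('')
  [21] 20/10 → 3 ('ead')
  [22] 10/1 → 1 ('e')
  [23] 1/17 → 2 ('ec')
  [24] 17/6 → 1 ('e')
  [25] 6/13 → 5 ('edbae')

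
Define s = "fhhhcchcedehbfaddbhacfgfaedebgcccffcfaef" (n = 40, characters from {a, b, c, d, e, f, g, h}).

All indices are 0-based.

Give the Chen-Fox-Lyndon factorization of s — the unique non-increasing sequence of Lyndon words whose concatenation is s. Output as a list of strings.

["fhhh", "cchcedeh", "bf", "addbh", "acfgfaedebgcccffcfaef"]

emit factor 1: 'fhhh' (i=0, period=4)
emit factor 2: 'cchcedeh' (i=4, period=8)
emit factor 3: 'bf' (i=12, period=2)
emit factor 4: 'addbh' (i=14, period=5)
emit factor 5: 'acfgfaedebgcccffcfaef' (i=19, period=21)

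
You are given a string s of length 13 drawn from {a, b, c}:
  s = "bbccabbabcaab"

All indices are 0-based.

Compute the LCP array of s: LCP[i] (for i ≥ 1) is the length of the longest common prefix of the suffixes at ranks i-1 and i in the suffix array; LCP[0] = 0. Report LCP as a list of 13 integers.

[0, 1, 2, 2, 0, 1, 1, 2, 1, 2, 0, 2, 1]

rank→(start, suffix):
  0 → (10, 'aab')
  1 → (11, 'ab')
  2 → (4, 'abbabcaab')
  3 → (7, 'abcaab')
  4 → (12, 'b')
  5 → (6, 'babcaab')
  6 → (5, 'bbabcaab')
  7 → (0, 'bbccabbabcaab')
  8 → (8, 'bcaab')
  9 → (1, 'bccabbabcaab')
  10 → (9, 'caab')
  11 → (3, 'cabbabcaab')
  12 → (2, 'ccabbabcaab')

SA = [10, 11, 4, 7, 12, 6, 5, 0, 8, 1, 9, 3, 2]
rank  pair      lcp
   1  s[10:],s[11:]  1  'a'
   2  s[11:],s[4:]  2  'ab'
   3  s[4:],s[7:]  2  'ab'
   4  s[7:],s[12:]  0  ''
   5  s[12:],s[6:]  1  'b'
   6  s[6:],s[5:]  1  'b'
   7  s[5:],s[0:]  2  'bb'
   8  s[0:],s[8:]  1  'b'
   9  s[8:],s[1:]  2  'bc'
  10  s[1:],s[9:]  0  ''
  11  s[9:],s[3:]  2  'ca'
  12  s[3:],s[2:]  1  'c'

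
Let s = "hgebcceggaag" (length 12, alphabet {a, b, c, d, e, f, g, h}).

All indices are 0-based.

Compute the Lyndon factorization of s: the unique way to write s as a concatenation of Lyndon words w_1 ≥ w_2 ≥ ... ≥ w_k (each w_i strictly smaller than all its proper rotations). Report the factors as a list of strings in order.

["h", "g", "e", "bccegg", "aag"]

emit factor 1: 'h' (i=0, period=1)
emit factor 2: 'g' (i=1, period=1)
emit factor 3: 'e' (i=2, period=1)
emit factor 4: 'bccegg' (i=3, period=6)
emit factor 5: 'aag' (i=9, period=3)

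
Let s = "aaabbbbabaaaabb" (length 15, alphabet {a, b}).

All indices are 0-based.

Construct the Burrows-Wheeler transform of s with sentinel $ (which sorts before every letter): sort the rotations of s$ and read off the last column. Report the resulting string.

rank  rotation          last
    0  $aaabbbbabaaaabb  b
    1  aaaabb$aaabbbbab  b
    2  aaabb$aaabbbbaba  a
    3  aaabbbbabaaaabb$  $
    4  aabb$aaabbbbabaa  a
    5  aabbbbabaaaabb$a  a
    6  abaaaabb$aaabbbb  b
    7  abb$aaabbbbabaaa  a
    8  abbbbabaaaabb$aa  a
    9  b$aaabbbbabaaaab  b
   10  baaaabb$aaabbbba  a
   11  babaaaabb$aaabbb  b
   12  bb$aaabbbbabaaaa  a
   13  bbabaaaabb$aaabb  b
   14  bbbabaaaabb$aaab  b
   15  bbbbabaaaabb$aaa  a

bba$aabaabababba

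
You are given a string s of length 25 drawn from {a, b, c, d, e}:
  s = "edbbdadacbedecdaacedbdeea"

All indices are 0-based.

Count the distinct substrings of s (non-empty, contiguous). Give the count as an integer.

rank | idx | suffix
   0 |  24 | a
   1 |  15 | aacedbdeea
   2 |   7 | acbedecdaacedbdeea
   3 |  16 | acedbdeea
   4 |   5 | adacbedecdaacedbdeea
   5 |   2 | bbdadacbedecdaacedbdeea
   6 |   3 | bdadacbedecdaacedbdeea
   7 |  20 | bdeea
   8 |   9 | bedecdaacedbdeea
   9 |   8 | cbedecdaacedbdeea
  10 |  13 | cdaacedbdeea
  11 |  17 | cedbdeea
  12 |  14 | daacedbdeea
  13 |   6 | dacbedecdaacedbdeea
  14 |   4 | dadacbedecdaacedbdeea
  15 |   1 | dbbdadacbedecdaacedbdeea
  16 |  19 | dbdeea
  17 |  11 | decdaacedbdeea
  18 |  21 | deea
  19 |  23 | ea
  20 |  12 | ecdaacedbdeea
  21 |   0 | edbbdadacbedecdaacedbdeea
  22 |  18 | edbdeea
  23 |  10 | edecdaacedbdeea
  24 |  22 | eea

SA = [24, 15, 7, 16, 5, 2, 3, 20, 9, 8, 13, 17, 14, 6, 4, 1, 19, 11, 21, 23, 12, 0, 18, 10, 22]
[i] adj suffixes → lcp
  [1] 24/15 → 1 ('a')
  [2] 15/7 → 1 ('a')
  [3] 7/16 → 2 ('ac')
  [4] 16/5 → 1 ('a')
  [5] 5/2 → 0 ('')
  [6] 2/3 → 1 ('b')
  [7] 3/20 → 2 ('bd')
  [8] 20/9 → 1 ('b')
  [9] 9/8 → 0 ('')
  [10] 8/13 → 1 ('c')
  [11] 13/17 → 1 ('c')
  [12] 17/14 → 0 ('')
  [13] 14/6 → 2 ('da')
  [14] 6/4 → 2 ('da')
  [15] 4/1 → 1 ('d')
  [16] 1/19 → 2 ('db')
  [17] 19/11 → 1 ('d')
  [18] 11/21 → 2 ('de')
  [19] 21/23 → 0 ('')
  [20] 23/12 → 1 ('e')
  [21] 12/0 → 1 ('e')
  [22] 0/18 → 3 ('edb')
  [23] 18/10 → 2 ('ed')
  [24] 10/22 → 1 ('e')

n(n+1)/2 = 25·26/2 = 325
Σ LCP = 0 + 1 + 1 + 2 + 1 + 0 + 1 + 2 + 1 + 0 + 1 + 1 + 0 + 2 + 2 + 1 + 2 + 1 + 2 + 0 + 1 + 1 + 3 + 2 + 1 = 29
distinct = 325 − 29 = 296

296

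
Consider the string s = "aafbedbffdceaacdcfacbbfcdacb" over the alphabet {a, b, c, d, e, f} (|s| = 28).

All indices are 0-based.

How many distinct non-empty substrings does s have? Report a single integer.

sorted suffixes:
  #0 SA[0]=12  'aacdcfacbbfcdacb'
  #1 SA[1]=0  'aafbedbffdceaacdcfacbbfcdacb'
  #2 SA[2]=25  'acb'
  #3 SA[3]=18  'acbbfcdacb'
  #4 SA[4]=13  'acdcfacbbfcdacb'
  #5 SA[5]=1  'afbedbffdceaacdcfacbbfcdacb'
  #6 SA[6]=27  'b'
  #7 SA[7]=20  'bbfcdacb'
  #8 SA[8]=3  'bedbffdceaacdcfacbbfcdacb'
  #9 SA[9]=21  'bfcdacb'
  #10 SA[10]=6  'bffdceaacdcfacbbfcdacb'
  #11 SA[11]=26  'cb'
  #12 SA[12]=19  'cbbfcdacb'
  #13 SA[13]=23  'cdacb'
  #14 SA[14]=14  'cdcfacbbfcdacb'
  #15 SA[15]=10  'ceaacdcfacbbfcdacb'
  #16 SA[16]=16  'cfacbbfcdacb'
  #17 SA[17]=24  'dacb'
  #18 SA[18]=5  'dbffdceaacdcfacbbfcdacb'
  #19 SA[19]=9  'dceaacdcfacbbfcdacb'
  #20 SA[20]=15  'dcfacbbfcdacb'
  #21 SA[21]=11  'eaacdcfacbbfcdacb'
  #22 SA[22]=4  'edbffdceaacdcfacbbfcdacb'
  #23 SA[23]=17  'facbbfcdacb'
  #24 SA[24]=2  'fbedbffdceaacdcfacbbfcdacb'
  #25 SA[25]=22  'fcdacb'
  #26 SA[26]=8  'fdceaacdcfacbbfcdacb'
  #27 SA[27]=7  'ffdceaacdcfacbbfcdacb'

SA = [12, 0, 25, 18, 13, 1, 27, 20, 3, 21, 6, 26, 19, 23, 14, 10, 16, 24, 5, 9, 15, 11, 4, 17, 2, 22, 8, 7]
i: (SA[i-1],SA[i]) lcp shared
  1: (12,0) 2 'aa'
  2: (0,25) 1 'a'
  3: (25,18) 3 'acb'
  4: (18,13) 2 'ac'
  5: (13,1) 1 'a'
  6: (1,27) 0 ''
  7: (27,20) 1 'b'
  8: (20,3) 1 'b'
  9: (3,21) 1 'b'
  10: (21,6) 2 'bf'
  11: (6,26) 0 ''
  12: (26,19) 2 'cb'
  13: (19,23) 1 'c'
  14: (23,14) 2 'cd'
  15: (14,10) 1 'c'
  16: (10,16) 1 'c'
  17: (16,24) 0 ''
  18: (24,5) 1 'd'
  19: (5,9) 1 'd'
  20: (9,15) 2 'dc'
  21: (15,11) 0 ''
  22: (11,4) 1 'e'
  23: (4,17) 0 ''
  24: (17,2) 1 'f'
  25: (2,22) 1 'f'
  26: (22,8) 1 'f'
  27: (8,7) 1 'f'

n(n+1)/2 = 28·29/2 = 406
Σ LCP = 0 + 2 + 1 + 3 + 2 + 1 + 0 + 1 + 1 + 1 + 2 + 0 + 2 + 1 + 2 + 1 + 1 + 0 + 1 + 1 + 2 + 0 + 1 + 0 + 1 + 1 + 1 + 1 = 30
distinct = 406 − 30 = 376

376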